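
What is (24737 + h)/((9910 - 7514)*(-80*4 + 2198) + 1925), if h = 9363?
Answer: 34100/4501613 ≈ 0.0075751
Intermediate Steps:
(24737 + h)/((9910 - 7514)*(-80*4 + 2198) + 1925) = (24737 + 9363)/((9910 - 7514)*(-80*4 + 2198) + 1925) = 34100/(2396*(-320 + 2198) + 1925) = 34100/(2396*1878 + 1925) = 34100/(4499688 + 1925) = 34100/4501613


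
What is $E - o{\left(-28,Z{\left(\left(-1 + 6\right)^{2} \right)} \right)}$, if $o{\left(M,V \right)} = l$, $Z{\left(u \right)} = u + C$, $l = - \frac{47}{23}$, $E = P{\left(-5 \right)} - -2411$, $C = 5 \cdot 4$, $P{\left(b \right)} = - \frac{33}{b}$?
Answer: $\frac{278259}{115} \approx 2419.6$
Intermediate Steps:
$C = 20$
$E = \frac{12088}{5}$ ($E = - \frac{33}{-5} - -2411 = \left(-33\right) \left(- \frac{1}{5}\right) + 2411 = \frac{33}{5} + 2411 = \frac{12088}{5} \approx 2417.6$)
$l = - \frac{47}{23}$ ($l = \left(-47\right) \frac{1}{23} = - \frac{47}{23} \approx -2.0435$)
$Z{\left(u \right)} = 20 + u$ ($Z{\left(u \right)} = u + 20 = 20 + u$)
$o{\left(M,V \right)} = - \frac{47}{23}$
$E - o{\left(-28,Z{\left(\left(-1 + 6\right)^{2} \right)} \right)} = \frac{12088}{5} - - \frac{47}{23} = \frac{12088}{5} + \frac{47}{23} = \frac{278259}{115}$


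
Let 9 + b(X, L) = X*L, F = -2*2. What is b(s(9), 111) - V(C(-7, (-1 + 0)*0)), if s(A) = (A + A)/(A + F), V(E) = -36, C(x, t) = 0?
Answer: 2133/5 ≈ 426.60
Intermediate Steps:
F = -4
s(A) = 2*A/(-4 + A) (s(A) = (A + A)/(A - 4) = (2*A)/(-4 + A) = 2*A/(-4 + A))
b(X, L) = -9 + L*X (b(X, L) = -9 + X*L = -9 + L*X)
b(s(9), 111) - V(C(-7, (-1 + 0)*0)) = (-9 + 111*(2*9/(-4 + 9))) - 1*(-36) = (-9 + 111*(2*9/5)) + 36 = (-9 + 111*(2*9*(⅕))) + 36 = (-9 + 111*(18/5)) + 36 = (-9 + 1998/5) + 36 = 1953/5 + 36 = 2133/5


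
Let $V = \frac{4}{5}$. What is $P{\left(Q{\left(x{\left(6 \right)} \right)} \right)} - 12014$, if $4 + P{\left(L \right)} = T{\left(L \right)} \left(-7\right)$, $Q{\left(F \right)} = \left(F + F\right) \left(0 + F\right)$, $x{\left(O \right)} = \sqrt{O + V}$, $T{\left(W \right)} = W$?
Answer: $- \frac{60566}{5} \approx -12113.0$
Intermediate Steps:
$V = \frac{4}{5}$ ($V = 4 \cdot \frac{1}{5} = \frac{4}{5} \approx 0.8$)
$x{\left(O \right)} = \sqrt{\frac{4}{5} + O}$ ($x{\left(O \right)} = \sqrt{O + \frac{4}{5}} = \sqrt{\frac{4}{5} + O}$)
$Q{\left(F \right)} = 2 F^{2}$ ($Q{\left(F \right)} = 2 F F = 2 F^{2}$)
$P{\left(L \right)} = -4 - 7 L$ ($P{\left(L \right)} = -4 + L \left(-7\right) = -4 - 7 L$)
$P{\left(Q{\left(x{\left(6 \right)} \right)} \right)} - 12014 = \left(-4 - 7 \cdot 2 \left(\frac{\sqrt{20 + 25 \cdot 6}}{5}\right)^{2}\right) - 12014 = \left(-4 - 7 \cdot 2 \left(\frac{\sqrt{20 + 150}}{5}\right)^{2}\right) - 12014 = \left(-4 - 7 \cdot 2 \left(\frac{\sqrt{170}}{5}\right)^{2}\right) - 12014 = \left(-4 - 7 \cdot 2 \cdot \frac{34}{5}\right) - 12014 = \left(-4 - \frac{476}{5}\right) - 12014 = - \frac{496}{5} - 12014 = - \frac{60566}{5}$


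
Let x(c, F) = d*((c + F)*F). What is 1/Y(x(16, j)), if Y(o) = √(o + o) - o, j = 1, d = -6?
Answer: 1/104 - I*√51/5304 ≈ 0.0096154 - 0.0013464*I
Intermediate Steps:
x(c, F) = -6*F*(F + c) (x(c, F) = -6*(c + F)*F = -6*(F + c)*F = -6*F*(F + c))
Y(o) = -o + √2*√o (Y(o) = √(2*o) - o = √2*√o - o = -o + √2*√o)
1/Y(x(16, j)) = 1/(-(-6)*(1 + 16) + √2*√(-6*1*(1 + 16))) = 1/(-(-6)*17 + √2*√(-6*1*17)) = 1/(-1*(-102) + √2*√(-102)) = 1/(102 + √2*(I*√102)) = 1/(102 + 2*I*√51)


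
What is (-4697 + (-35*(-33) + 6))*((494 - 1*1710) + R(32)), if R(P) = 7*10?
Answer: 4052256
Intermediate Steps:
R(P) = 70
(-4697 + (-35*(-33) + 6))*((494 - 1*1710) + R(32)) = (-4697 + (-35*(-33) + 6))*((494 - 1*1710) + 70) = (-4697 + (1155 + 6))*((494 - 1710) + 70) = (-4697 + 1161)*(-1216 + 70) = -3536*(-1146) = 4052256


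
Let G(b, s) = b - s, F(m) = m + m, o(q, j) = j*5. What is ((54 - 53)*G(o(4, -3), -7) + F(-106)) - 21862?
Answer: -22082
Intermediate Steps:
o(q, j) = 5*j
F(m) = 2*m
((54 - 53)*G(o(4, -3), -7) + F(-106)) - 21862 = ((54 - 53)*(5*(-3) - 1*(-7)) + 2*(-106)) - 21862 = (1*(-15 + 7) - 212) - 21862 = (1*(-8) - 212) - 21862 = (-8 - 212) - 21862 = -220 - 21862 = -22082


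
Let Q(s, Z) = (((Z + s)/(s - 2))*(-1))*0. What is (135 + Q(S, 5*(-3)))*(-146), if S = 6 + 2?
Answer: -19710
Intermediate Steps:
S = 8
Q(s, Z) = 0 (Q(s, Z) = (((Z + s)/(-2 + s))*(-1))*0 = -(Z + s)/(-2 + s)*0 = 0)
(135 + Q(S, 5*(-3)))*(-146) = (135 + 0)*(-146) = 135*(-146) = -19710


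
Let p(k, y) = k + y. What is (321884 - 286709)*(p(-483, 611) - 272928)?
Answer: -9595740000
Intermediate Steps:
(321884 - 286709)*(p(-483, 611) - 272928) = (321884 - 286709)*((-483 + 611) - 272928) = 35175*(128 - 272928) = 35175*(-272800) = -9595740000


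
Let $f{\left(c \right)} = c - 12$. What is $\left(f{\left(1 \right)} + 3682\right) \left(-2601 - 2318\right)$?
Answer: $-18057649$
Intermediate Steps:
$f{\left(c \right)} = -12 + c$
$\left(f{\left(1 \right)} + 3682\right) \left(-2601 - 2318\right) = \left(\left(-12 + 1\right) + 3682\right) \left(-2601 - 2318\right) = \left(-11 + 3682\right) \left(-2601 + \left(-2455 + 137\right)\right) = 3671 \left(-2601 - 2318\right) = 3671 \left(-4919\right) = -18057649$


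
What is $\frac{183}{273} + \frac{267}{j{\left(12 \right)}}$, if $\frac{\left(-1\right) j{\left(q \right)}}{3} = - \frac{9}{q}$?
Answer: $\frac{32579}{273} \approx 119.34$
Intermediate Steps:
$j{\left(q \right)} = \frac{27}{q}$ ($j{\left(q \right)} = - 3 \left(- \frac{9}{q}\right) = \frac{27}{q}$)
$\frac{183}{273} + \frac{267}{j{\left(12 \right)}} = \frac{183}{273} + \frac{267}{27 \cdot \frac{1}{12}} = 183 \cdot \frac{1}{273} + \frac{267}{27 \cdot \frac{1}{12}} = \frac{61}{91} + \frac{267}{\frac{9}{4}} = \frac{61}{91} + 267 \cdot \frac{4}{9} = \frac{61}{91} + \frac{356}{3} = \frac{32579}{273}$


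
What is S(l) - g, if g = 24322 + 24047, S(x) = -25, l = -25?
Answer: -48394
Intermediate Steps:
g = 48369
S(l) - g = -25 - 1*48369 = -25 - 48369 = -48394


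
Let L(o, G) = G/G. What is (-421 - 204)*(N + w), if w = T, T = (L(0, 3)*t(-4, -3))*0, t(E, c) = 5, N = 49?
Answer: -30625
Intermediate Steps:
L(o, G) = 1
T = 0 (T = (1*5)*0 = 5*0 = 0)
w = 0
(-421 - 204)*(N + w) = (-421 - 204)*(49 + 0) = -625*49 = -30625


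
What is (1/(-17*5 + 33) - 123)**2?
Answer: 40921609/2704 ≈ 15134.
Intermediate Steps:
(1/(-17*5 + 33) - 123)**2 = (1/(-85 + 33) - 123)**2 = (1/(-52) - 123)**2 = (-1/52 - 123)**2 = (-6397/52)**2 = 40921609/2704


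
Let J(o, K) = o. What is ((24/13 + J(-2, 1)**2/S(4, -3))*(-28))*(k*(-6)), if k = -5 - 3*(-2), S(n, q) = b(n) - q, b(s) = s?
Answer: 5280/13 ≈ 406.15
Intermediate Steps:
S(n, q) = n - q
k = 1 (k = -5 + 6 = 1)
((24/13 + J(-2, 1)**2/S(4, -3))*(-28))*(k*(-6)) = ((24/13 + (-2)**2/(4 - 1*(-3)))*(-28))*(1*(-6)) = ((24*(1/13) + 4/(4 + 3))*(-28))*(-6) = ((24/13 + 4/7)*(-28))*(-6) = ((220/91)*(-28))*(-6) = -880/13*(-6) = 5280/13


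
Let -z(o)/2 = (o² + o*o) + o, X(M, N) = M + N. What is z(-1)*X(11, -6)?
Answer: -10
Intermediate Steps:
z(o) = -4*o² - 2*o (z(o) = -2*((o² + o*o) + o) = -2*((o² + o²) + o) = -2*(2*o² + o) = -2*(o + 2*o²) = -4*o² - 2*o)
z(-1)*X(11, -6) = (-2*(-1)*(1 + 2*(-1)))*(11 - 6) = -2*(-1)*(1 - 2)*5 = -2*(-1)*(-1)*5 = -2*5 = -10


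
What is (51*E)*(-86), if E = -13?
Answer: 57018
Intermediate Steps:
(51*E)*(-86) = (51*(-13))*(-86) = -663*(-86) = 57018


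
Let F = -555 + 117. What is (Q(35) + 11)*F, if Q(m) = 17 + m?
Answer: -27594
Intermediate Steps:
F = -438
(Q(35) + 11)*F = ((17 + 35) + 11)*(-438) = (52 + 11)*(-438) = 63*(-438) = -27594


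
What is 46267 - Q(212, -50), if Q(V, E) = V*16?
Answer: 42875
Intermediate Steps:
Q(V, E) = 16*V
46267 - Q(212, -50) = 46267 - 16*212 = 46267 - 1*3392 = 46267 - 3392 = 42875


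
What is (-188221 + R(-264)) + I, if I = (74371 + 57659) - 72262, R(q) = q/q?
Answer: -128452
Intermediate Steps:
R(q) = 1
I = 59768 (I = 132030 - 72262 = 59768)
(-188221 + R(-264)) + I = (-188221 + 1) + 59768 = -188220 + 59768 = -128452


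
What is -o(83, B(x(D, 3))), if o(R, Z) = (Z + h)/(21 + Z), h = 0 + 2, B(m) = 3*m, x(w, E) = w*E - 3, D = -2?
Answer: -25/6 ≈ -4.1667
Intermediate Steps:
x(w, E) = -3 + E*w (x(w, E) = E*w - 3 = -3 + E*w)
h = 2
o(R, Z) = (2 + Z)/(21 + Z) (o(R, Z) = (Z + 2)/(21 + Z) = (2 + Z)/(21 + Z))
-o(83, B(x(D, 3))) = -(2 + 3*(-3 + 3*(-2)))/(21 + 3*(-3 + 3*(-2))) = -(2 + 3*(-3 - 6))/(21 + 3*(-3 - 6)) = -(2 + 3*(-9))/(21 + 3*(-9)) = -(2 - 27)/(21 - 27) = -(-25)/(-6) = -(-1)*(-25)/6 = -1*25/6 = -25/6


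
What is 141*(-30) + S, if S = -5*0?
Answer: -4230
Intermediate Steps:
S = 0
141*(-30) + S = 141*(-30) + 0 = -4230 + 0 = -4230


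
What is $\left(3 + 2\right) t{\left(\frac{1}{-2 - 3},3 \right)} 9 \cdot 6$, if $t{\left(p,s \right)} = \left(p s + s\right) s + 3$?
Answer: $2754$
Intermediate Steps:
$t{\left(p,s \right)} = 3 + s \left(s + p s\right)$ ($t{\left(p,s \right)} = \left(s + p s\right) s + 3 = s \left(s + p s\right) + 3 = 3 + s \left(s + p s\right)$)
$\left(3 + 2\right) t{\left(\frac{1}{-2 - 3},3 \right)} 9 \cdot 6 = \left(3 + 2\right) \left(3 + 3^{2} + \frac{3^{2}}{-2 - 3}\right) 9 \cdot 6 = 5 \left(3 + 9 + \frac{1}{-5} \cdot 9\right) 9 \cdot 6 = 5 \left(3 + 9 - \frac{9}{5}\right) 9 \cdot 6 = 5 \cdot \frac{51}{5} \cdot 9 \cdot 6 = 51 \cdot 9 \cdot 6 = 459 \cdot 6 = 2754$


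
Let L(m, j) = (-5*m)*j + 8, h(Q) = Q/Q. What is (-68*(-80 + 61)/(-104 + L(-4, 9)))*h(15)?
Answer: 323/21 ≈ 15.381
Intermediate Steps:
h(Q) = 1
L(m, j) = 8 - 5*j*m (L(m, j) = -5*j*m + 8 = 8 - 5*j*m)
(-68*(-80 + 61)/(-104 + L(-4, 9)))*h(15) = -68*(-80 + 61)/(-104 + (8 - 5*9*(-4)))*1 = -(-1292)/(-104 + (8 + 180))*1 = -(-1292)/(-104 + 188)*1 = -(-1292)/84*1 = -68*(-19/84)*1 = (323/21)*1 = 323/21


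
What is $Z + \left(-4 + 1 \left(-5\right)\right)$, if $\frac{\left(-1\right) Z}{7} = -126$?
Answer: $873$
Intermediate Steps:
$Z = 882$ ($Z = \left(-7\right) \left(-126\right) = 882$)
$Z + \left(-4 + 1 \left(-5\right)\right) = 882 + \left(-4 + 1 \left(-5\right)\right) = 882 - 9 = 873$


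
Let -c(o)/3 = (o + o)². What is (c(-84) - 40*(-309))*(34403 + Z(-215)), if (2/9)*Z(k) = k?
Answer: -2417787876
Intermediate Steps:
c(o) = -12*o² (c(o) = -3*(o + o)² = -3*4*o² = -12*o²)
Z(k) = 9*k/2
(c(-84) - 40*(-309))*(34403 + Z(-215)) = (-12*(-84)² - 40*(-309))*(34403 + (9/2)*(-215)) = (-12*7056 + 12360)*(34403 - 1935/2) = (-84672 + 12360)*(66871/2) = -72312*66871/2 = -2417787876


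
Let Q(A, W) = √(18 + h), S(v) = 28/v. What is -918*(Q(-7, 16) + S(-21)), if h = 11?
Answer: 1224 - 918*√29 ≈ -3719.6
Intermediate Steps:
Q(A, W) = √29 (Q(A, W) = √(18 + 11) = √29)
-918*(Q(-7, 16) + S(-21)) = -918*(√29 + 28/(-21)) = -918*(√29 + 28*(-1/21)) = -918*(√29 - 4/3) = -918*(-4/3 + √29) = 1224 - 918*√29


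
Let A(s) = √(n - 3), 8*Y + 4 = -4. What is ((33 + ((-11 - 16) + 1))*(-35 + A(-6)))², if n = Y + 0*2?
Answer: 59829 - 6860*I ≈ 59829.0 - 6860.0*I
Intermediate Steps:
Y = -1 (Y = -½ + (⅛)*(-4) = -½ - ½ = -1)
n = -1 (n = -1 + 0*2 = -1 + 0 = -1)
A(s) = 2*I (A(s) = √(-1 - 3) = √(-4) = 2*I)
((33 + ((-11 - 16) + 1))*(-35 + A(-6)))² = ((33 + ((-11 - 16) + 1))*(-35 + 2*I))² = ((33 + (-27 + 1))*(-35 + 2*I))² = ((33 - 26)*(-35 + 2*I))² = (7*(-35 + 2*I))² = (-245 + 14*I)²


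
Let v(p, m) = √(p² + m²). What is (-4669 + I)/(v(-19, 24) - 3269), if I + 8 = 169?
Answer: 3684163/2671356 + 1127*√937/2671356 ≈ 1.3920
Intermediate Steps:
I = 161 (I = -8 + 169 = 161)
v(p, m) = √(m² + p²)
(-4669 + I)/(v(-19, 24) - 3269) = (-4669 + 161)/(√(24² + (-19)²) - 3269) = -4508/(√(576 + 361) - 3269) = -4508/(√937 - 3269) = -4508/(-3269 + √937)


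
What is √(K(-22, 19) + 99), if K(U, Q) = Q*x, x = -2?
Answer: √61 ≈ 7.8102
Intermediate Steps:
K(U, Q) = -2*Q (K(U, Q) = Q*(-2) = -2*Q)
√(K(-22, 19) + 99) = √(-2*19 + 99) = √(-38 + 99) = √61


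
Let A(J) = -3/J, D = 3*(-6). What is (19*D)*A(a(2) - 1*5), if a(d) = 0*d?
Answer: -1026/5 ≈ -205.20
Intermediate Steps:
a(d) = 0
D = -18
(19*D)*A(a(2) - 1*5) = (19*(-18))*(-3/(0 - 1*5)) = -(-1026)/(0 - 5) = -(-1026)/(-5) = -(-1026)*(-1)/5 = -342*3/5 = -1026/5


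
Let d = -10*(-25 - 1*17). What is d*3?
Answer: 1260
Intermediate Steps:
d = 420 (d = -10*(-25 - 17) = -10*(-42) = 420)
d*3 = 420*3 = 1260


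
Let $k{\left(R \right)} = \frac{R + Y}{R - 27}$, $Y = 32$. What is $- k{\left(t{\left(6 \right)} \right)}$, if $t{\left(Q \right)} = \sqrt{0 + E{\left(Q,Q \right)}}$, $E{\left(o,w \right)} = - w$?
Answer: $\frac{286}{245} + \frac{59 i \sqrt{6}}{735} \approx 1.1673 + 0.19663 i$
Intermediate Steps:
$t{\left(Q \right)} = \sqrt{- Q}$ ($t{\left(Q \right)} = \sqrt{0 - Q} = \sqrt{- Q}$)
$k{\left(R \right)} = \frac{32 + R}{-27 + R}$ ($k{\left(R \right)} = \frac{R + 32}{R - 27} = \frac{32 + R}{-27 + R}$)
$- k{\left(t{\left(6 \right)} \right)} = - \frac{32 + \sqrt{\left(-1\right) 6}}{-27 + \sqrt{\left(-1\right) 6}} = - \frac{32 + \sqrt{-6}}{-27 + \sqrt{-6}} = - \frac{32 + i \sqrt{6}}{-27 + i \sqrt{6}}$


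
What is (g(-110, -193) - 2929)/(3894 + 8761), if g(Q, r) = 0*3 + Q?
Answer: -3039/12655 ≈ -0.24014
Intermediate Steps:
g(Q, r) = Q (g(Q, r) = 0 + Q = Q)
(g(-110, -193) - 2929)/(3894 + 8761) = (-110 - 2929)/(3894 + 8761) = -3039/12655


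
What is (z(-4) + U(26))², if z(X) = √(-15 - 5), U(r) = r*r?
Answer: 456956 + 2704*I*√5 ≈ 4.5696e+5 + 6046.3*I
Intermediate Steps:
U(r) = r²
z(X) = 2*I*√5 (z(X) = √(-20) = 2*I*√5)
(z(-4) + U(26))² = (2*I*√5 + 26²)² = (2*I*√5 + 676)² = (676 + 2*I*√5)²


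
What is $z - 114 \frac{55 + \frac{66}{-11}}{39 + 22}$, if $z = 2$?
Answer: $- \frac{5464}{61} \approx -89.574$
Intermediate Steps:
$z - 114 \frac{55 + \frac{66}{-11}}{39 + 22} = 2 - 114 \frac{55 + \frac{66}{-11}}{39 + 22} = 2 - 114 \frac{55 + 66 \left(- \frac{1}{11}\right)}{61} = 2 - 114 \left(55 - 6\right) \frac{1}{61} = 2 - 114 \cdot 49 \cdot \frac{1}{61} = 2 - \frac{5586}{61} = - \frac{5464}{61}$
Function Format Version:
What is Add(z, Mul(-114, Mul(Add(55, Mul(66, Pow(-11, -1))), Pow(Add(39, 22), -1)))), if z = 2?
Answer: Rational(-5464, 61) ≈ -89.574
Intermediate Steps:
Add(z, Mul(-114, Mul(Add(55, Mul(66, Pow(-11, -1))), Pow(Add(39, 22), -1)))) = Add(2, Mul(-114, Mul(Add(55, Mul(66, Pow(-11, -1))), Pow(Add(39, 22), -1)))) = Add(2, Mul(-114, Mul(Add(55, Mul(66, Rational(-1, 11))), Pow(61, -1)))) = Add(2, Mul(-114, Mul(Add(55, -6), Rational(1, 61)))) = Add(2, Mul(-114, Mul(49, Rational(1, 61)))) = Add(2, Mul(-114, Rational(49, 61))) = Add(2, Rational(-5586, 61)) = Rational(-5464, 61)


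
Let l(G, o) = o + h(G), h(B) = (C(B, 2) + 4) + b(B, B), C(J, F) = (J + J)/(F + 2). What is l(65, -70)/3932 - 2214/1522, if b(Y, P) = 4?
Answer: -8750347/5984504 ≈ -1.4622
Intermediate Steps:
C(J, F) = 2*J/(2 + F) (C(J, F) = (2*J)/(2 + F) = 2*J/(2 + F))
h(B) = 8 + B/2 (h(B) = (2*B/(2 + 2) + 4) + 4 = (2*B/4 + 4) + 4 = (2*B*(¼) + 4) + 4 = (B/2 + 4) + 4 = (4 + B/2) + 4 = 8 + B/2)
l(G, o) = 8 + o + G/2 (l(G, o) = o + (8 + G/2) = 8 + o + G/2)
l(65, -70)/3932 - 2214/1522 = (8 - 70 + (½)*65)/3932 - 2214/1522 = (8 - 70 + 65/2)*(1/3932) - 2214*1/1522 = -59/2*1/3932 - 1107/761 = -59/7864 - 1107/761 = -8750347/5984504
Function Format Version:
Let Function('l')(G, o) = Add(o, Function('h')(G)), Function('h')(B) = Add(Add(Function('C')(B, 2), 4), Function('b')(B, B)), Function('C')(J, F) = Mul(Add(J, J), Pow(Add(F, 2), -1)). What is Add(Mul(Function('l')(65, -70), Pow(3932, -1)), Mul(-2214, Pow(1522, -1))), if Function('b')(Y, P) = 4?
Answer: Rational(-8750347, 5984504) ≈ -1.4622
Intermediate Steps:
Function('C')(J, F) = Mul(2, J, Pow(Add(2, F), -1)) (Function('C')(J, F) = Mul(Mul(2, J), Pow(Add(2, F), -1)) = Mul(2, J, Pow(Add(2, F), -1)))
Function('h')(B) = Add(8, Mul(Rational(1, 2), B)) (Function('h')(B) = Add(Add(Mul(2, B, Pow(Add(2, 2), -1)), 4), 4) = Add(Add(Mul(2, B, Pow(4, -1)), 4), 4) = Add(Add(Mul(2, B, Rational(1, 4)), 4), 4) = Add(Add(Mul(Rational(1, 2), B), 4), 4) = Add(Add(4, Mul(Rational(1, 2), B)), 4) = Add(8, Mul(Rational(1, 2), B)))
Function('l')(G, o) = Add(8, o, Mul(Rational(1, 2), G)) (Function('l')(G, o) = Add(o, Add(8, Mul(Rational(1, 2), G))) = Add(8, o, Mul(Rational(1, 2), G)))
Add(Mul(Function('l')(65, -70), Pow(3932, -1)), Mul(-2214, Pow(1522, -1))) = Add(Mul(Add(8, -70, Mul(Rational(1, 2), 65)), Pow(3932, -1)), Mul(-2214, Pow(1522, -1))) = Add(Mul(Add(8, -70, Rational(65, 2)), Rational(1, 3932)), Mul(-2214, Rational(1, 1522))) = Add(Mul(Rational(-59, 2), Rational(1, 3932)), Rational(-1107, 761)) = Add(Rational(-59, 7864), Rational(-1107, 761)) = Rational(-8750347, 5984504)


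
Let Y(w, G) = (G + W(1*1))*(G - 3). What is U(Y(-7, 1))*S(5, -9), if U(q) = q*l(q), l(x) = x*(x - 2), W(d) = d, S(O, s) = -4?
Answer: 384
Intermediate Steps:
Y(w, G) = (1 + G)*(-3 + G) (Y(w, G) = (G + 1*1)*(G - 3) = (G + 1)*(-3 + G) = (1 + G)*(-3 + G))
l(x) = x*(-2 + x)
U(q) = q²*(-2 + q) (U(q) = q*(q*(-2 + q)) = q²*(-2 + q))
U(Y(-7, 1))*S(5, -9) = ((-3 + 1² - 2*1)²*(-2 + (-3 + 1² - 2*1)))*(-4) = ((-3 + 1 - 2)²*(-2 + (-3 + 1 - 2)))*(-4) = ((-4)²*(-2 - 4))*(-4) = (16*(-6))*(-4) = -96*(-4) = 384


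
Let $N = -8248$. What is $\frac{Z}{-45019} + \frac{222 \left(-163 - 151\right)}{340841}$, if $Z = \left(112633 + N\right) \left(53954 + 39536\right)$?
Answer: $- \frac{3326254659204102}{15344320979} \approx -2.1677 \cdot 10^{5}$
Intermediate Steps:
$Z = 9758953650$ ($Z = \left(112633 - 8248\right) \left(53954 + 39536\right) = 104385 \cdot 93490 = 9758953650$)
$\frac{Z}{-45019} + \frac{222 \left(-163 - 151\right)}{340841} = \frac{9758953650}{-45019} + \frac{222 \left(-163 - 151\right)}{340841} = 9758953650 \left(- \frac{1}{45019}\right) + 222 \left(-314\right) \frac{1}{340841} = - \frac{9758953650}{45019} - \frac{69708}{340841} = - \frac{3326254659204102}{15344320979}$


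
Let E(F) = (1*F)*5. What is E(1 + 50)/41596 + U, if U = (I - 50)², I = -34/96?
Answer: 60749950591/23959296 ≈ 2535.5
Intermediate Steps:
E(F) = 5*F (E(F) = F*5 = 5*F)
I = -17/48 (I = -34*1/96 = -17/48 ≈ -0.35417)
U = 5841889/2304 (U = (-17/48 - 50)² = (-2417/48)² = 5841889/2304 ≈ 2535.5)
E(1 + 50)/41596 + U = (5*(1 + 50))/41596 + 5841889/2304 = (5*51)*(1/41596) + 5841889/2304 = 255*(1/41596) + 5841889/2304 = 255/41596 + 5841889/2304 = 60749950591/23959296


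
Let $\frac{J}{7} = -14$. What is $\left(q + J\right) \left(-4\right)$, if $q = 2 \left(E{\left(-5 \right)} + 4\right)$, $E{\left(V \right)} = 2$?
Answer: $344$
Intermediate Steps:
$J = -98$ ($J = 7 \left(-14\right) = -98$)
$q = 12$ ($q = 2 \left(2 + 4\right) = 2 \cdot 6 = 12$)
$\left(q + J\right) \left(-4\right) = \left(12 - 98\right) \left(-4\right) = \left(-86\right) \left(-4\right) = 344$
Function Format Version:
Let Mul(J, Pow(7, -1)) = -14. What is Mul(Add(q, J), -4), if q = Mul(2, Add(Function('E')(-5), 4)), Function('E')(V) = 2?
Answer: 344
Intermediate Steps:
J = -98 (J = Mul(7, -14) = -98)
q = 12 (q = Mul(2, Add(2, 4)) = Mul(2, 6) = 12)
Mul(Add(q, J), -4) = Mul(Add(12, -98), -4) = Mul(-86, -4) = 344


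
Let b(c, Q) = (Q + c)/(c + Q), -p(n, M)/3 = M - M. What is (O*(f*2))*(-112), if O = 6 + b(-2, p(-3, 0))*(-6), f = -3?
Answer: 0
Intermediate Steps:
p(n, M) = 0 (p(n, M) = -3*(M - M) = -3*0 = 0)
b(c, Q) = 1 (b(c, Q) = (Q + c)/(Q + c) = 1)
O = 0 (O = 6 + 1*(-6) = 6 - 6 = 0)
(O*(f*2))*(-112) = (0*(-3*2))*(-112) = (0*(-6))*(-112) = 0*(-112) = 0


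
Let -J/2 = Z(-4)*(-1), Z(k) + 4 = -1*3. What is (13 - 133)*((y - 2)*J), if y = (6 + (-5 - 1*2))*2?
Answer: -6720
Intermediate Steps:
Z(k) = -7 (Z(k) = -4 - 1*3 = -4 - 3 = -7)
y = -2 (y = (6 + (-5 - 2))*2 = (6 - 7)*2 = -1*2 = -2)
J = -14 (J = -(-14)*(-1) = -2*7 = -14)
(13 - 133)*((y - 2)*J) = (13 - 133)*((-2 - 2)*(-14)) = -(-480)*(-14) = -120*56 = -6720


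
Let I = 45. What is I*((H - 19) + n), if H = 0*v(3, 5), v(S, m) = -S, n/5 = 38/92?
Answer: -35055/46 ≈ -762.07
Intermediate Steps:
n = 95/46 (n = 5*(38/92) = 5*(38*(1/92)) = 5*(19/46) = 95/46 ≈ 2.0652)
H = 0 (H = 0*(-1*3) = 0*(-3) = 0)
I*((H - 19) + n) = 45*((0 - 19) + 95/46) = 45*(-19 + 95/46) = 45*(-779/46) = -35055/46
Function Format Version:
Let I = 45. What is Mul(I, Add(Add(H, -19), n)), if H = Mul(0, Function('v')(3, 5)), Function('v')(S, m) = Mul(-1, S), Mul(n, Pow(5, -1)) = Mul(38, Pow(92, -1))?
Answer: Rational(-35055, 46) ≈ -762.07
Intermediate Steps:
n = Rational(95, 46) (n = Mul(5, Mul(38, Pow(92, -1))) = Mul(5, Mul(38, Rational(1, 92))) = Mul(5, Rational(19, 46)) = Rational(95, 46) ≈ 2.0652)
H = 0 (H = Mul(0, Mul(-1, 3)) = Mul(0, -3) = 0)
Mul(I, Add(Add(H, -19), n)) = Mul(45, Add(Add(0, -19), Rational(95, 46))) = Mul(45, Add(-19, Rational(95, 46))) = Mul(45, Rational(-779, 46)) = Rational(-35055, 46)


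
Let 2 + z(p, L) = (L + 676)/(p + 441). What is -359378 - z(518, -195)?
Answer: -344642065/959 ≈ -3.5938e+5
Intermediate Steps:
z(p, L) = -2 + (676 + L)/(441 + p) (z(p, L) = -2 + (L + 676)/(p + 441) = -2 + (676 + L)/(441 + p))
-359378 - z(518, -195) = -359378 - (-206 - 195 - 2*518)/(441 + 518) = -359378 - (-206 - 195 - 1036)/959 = -359378 - (-1437)/959 = -359378 - 1*(-1437/959) = -359378 + 1437/959 = -344642065/959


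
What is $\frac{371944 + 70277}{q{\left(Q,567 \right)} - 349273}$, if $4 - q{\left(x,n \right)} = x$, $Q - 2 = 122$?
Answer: $- \frac{19227}{15191} \approx -1.2657$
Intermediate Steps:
$Q = 124$ ($Q = 2 + 122 = 124$)
$q{\left(x,n \right)} = 4 - x$
$\frac{371944 + 70277}{q{\left(Q,567 \right)} - 349273} = \frac{371944 + 70277}{\left(4 - 124\right) - 349273} = \frac{442221}{\left(4 - 124\right) - 349273} = \frac{442221}{-120 - 349273} = \frac{442221}{-349393} = 442221 \left(- \frac{1}{349393}\right) = - \frac{19227}{15191}$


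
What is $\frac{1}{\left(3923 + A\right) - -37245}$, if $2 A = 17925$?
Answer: $\frac{2}{100261} \approx 1.9948 \cdot 10^{-5}$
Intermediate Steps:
$A = \frac{17925}{2}$ ($A = \frac{1}{2} \cdot 17925 = \frac{17925}{2} \approx 8962.5$)
$\frac{1}{\left(3923 + A\right) - -37245} = \frac{1}{\left(3923 + \frac{17925}{2}\right) - -37245} = \frac{1}{\frac{25771}{2} + 37245} = \frac{1}{\frac{100261}{2}} = \frac{2}{100261}$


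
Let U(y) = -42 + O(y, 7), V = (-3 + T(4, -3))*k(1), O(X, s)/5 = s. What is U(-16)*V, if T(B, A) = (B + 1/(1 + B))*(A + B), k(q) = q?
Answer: -42/5 ≈ -8.4000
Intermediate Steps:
O(X, s) = 5*s
T(B, A) = (A + B)*(B + 1/(1 + B))
V = 6/5 (V = (-3 + (-3 + 4 + 4**2 + 4**3 - 3*4 - 3*4**2)/(1 + 4))*1 = (-3 + (-3 + 4 + 16 + 64 - 12 - 3*16)/5)*1 = (-3 + (-3 + 4 + 16 + 64 - 12 - 48)/5)*1 = (-3 + (1/5)*21)*1 = (-3 + 21/5)*1 = (6/5)*1 = 6/5 ≈ 1.2000)
U(y) = -7 (U(y) = -42 + 5*7 = -42 + 35 = -7)
U(-16)*V = -7*6/5 = -42/5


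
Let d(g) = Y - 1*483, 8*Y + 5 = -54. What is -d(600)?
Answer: 3923/8 ≈ 490.38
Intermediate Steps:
Y = -59/8 (Y = -5/8 + (⅛)*(-54) = -5/8 - 27/4 = -59/8 ≈ -7.3750)
d(g) = -3923/8 (d(g) = -59/8 - 1*483 = -59/8 - 483 = -3923/8)
-d(600) = -1*(-3923/8) = 3923/8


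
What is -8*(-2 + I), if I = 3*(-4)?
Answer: 112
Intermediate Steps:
I = -12
-8*(-2 + I) = -8*(-2 - 12) = -8*(-14) = 112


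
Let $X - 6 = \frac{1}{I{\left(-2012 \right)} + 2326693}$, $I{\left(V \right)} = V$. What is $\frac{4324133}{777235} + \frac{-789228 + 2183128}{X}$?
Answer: $\frac{2518591502266370071}{10840941399445} \approx 2.3232 \cdot 10^{5}$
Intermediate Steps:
$X = \frac{13948087}{2324681}$ ($X = 6 + \frac{1}{-2012 + 2326693} = 6 + \frac{1}{2324681} = \frac{13948087}{2324681} \approx 6.0$)
$\frac{4324133}{777235} + \frac{-789228 + 2183128}{X} = \frac{4324133}{777235} + \frac{-789228 + 2183128}{\frac{13948087}{2324681}} = 4324133 \cdot \frac{1}{777235} + 1393900 \cdot \frac{2324681}{13948087} = \frac{4324133}{777235} + \frac{3240372845900}{13948087} = \frac{2518591502266370071}{10840941399445}$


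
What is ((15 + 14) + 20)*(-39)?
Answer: -1911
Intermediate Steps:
((15 + 14) + 20)*(-39) = (29 + 20)*(-39) = 49*(-39) = -1911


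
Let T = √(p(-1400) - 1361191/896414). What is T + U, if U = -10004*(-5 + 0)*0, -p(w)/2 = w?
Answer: √2248742375639726/896414 ≈ 52.901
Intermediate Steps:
p(w) = -2*w
T = √2248742375639726/896414 (T = √(-2*(-1400) - 1361191/896414) = √(2800 - 1361191*1/896414) = √(2800 - 1361191/896414) = √(2508598009/896414) = √2248742375639726/896414 ≈ 52.901)
U = 0 (U = -(-50020)*0 = -10004*0 = 0)
T + U = √2248742375639726/896414 + 0 = √2248742375639726/896414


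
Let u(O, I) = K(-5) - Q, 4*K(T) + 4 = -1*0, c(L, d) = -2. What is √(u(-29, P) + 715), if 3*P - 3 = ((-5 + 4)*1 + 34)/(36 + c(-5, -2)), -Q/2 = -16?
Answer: √682 ≈ 26.115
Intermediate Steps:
Q = 32 (Q = -2*(-16) = 32)
P = 45/34 (P = 1 + (((-5 + 4)*1 + 34)/(36 - 2))/3 = 1 + ((-1*1 + 34)/34)/3 = 1 + ((-1 + 34)*(1/34))/3 = 1 + (33*(1/34))/3 = 1 + (⅓)*(33/34) = 1 + 11/34 = 45/34 ≈ 1.3235)
K(T) = -1 (K(T) = -1 + (-1*0)/4 = -1 + (¼)*0 = -1 + 0 = -1)
u(O, I) = -33 (u(O, I) = -1 - 1*32 = -1 - 32 = -33)
√(u(-29, P) + 715) = √(-33 + 715) = √682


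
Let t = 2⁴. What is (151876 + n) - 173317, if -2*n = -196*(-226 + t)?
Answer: -42021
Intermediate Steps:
t = 16
n = -20580 (n = -(-98)*(-226 + 16) = -(-98)*(-210) = -½*41160 = -20580)
(151876 + n) - 173317 = (151876 - 20580) - 173317 = 131296 - 173317 = -42021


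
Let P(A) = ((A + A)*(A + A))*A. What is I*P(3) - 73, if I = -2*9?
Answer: -2017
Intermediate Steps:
I = -18
P(A) = 4*A³ (P(A) = ((2*A)*(2*A))*A = (4*A²)*A = 4*A³)
I*P(3) - 73 = -72*3³ - 73 = -72*27 - 73 = -18*108 - 73 = -1944 - 73 = -2017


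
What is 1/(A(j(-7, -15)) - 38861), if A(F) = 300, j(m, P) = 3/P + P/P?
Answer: -1/38561 ≈ -2.5933e-5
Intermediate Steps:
j(m, P) = 1 + 3/P (j(m, P) = 3/P + 1 = 1 + 3/P)
1/(A(j(-7, -15)) - 38861) = 1/(300 - 38861) = 1/(-38561) = -1/38561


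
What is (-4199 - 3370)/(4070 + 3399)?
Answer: -7569/7469 ≈ -1.0134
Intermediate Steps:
(-4199 - 3370)/(4070 + 3399) = -7569/7469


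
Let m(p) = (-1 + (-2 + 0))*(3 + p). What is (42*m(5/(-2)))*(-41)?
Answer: 2583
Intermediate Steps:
m(p) = -9 - 3*p (m(p) = (-1 - 2)*(3 + p) = -3*(3 + p) = -9 - 3*p)
(42*m(5/(-2)))*(-41) = (42*(-9 - 15/(-2)))*(-41) = (42*(-9 - 15*(-1)/2))*(-41) = (42*(-9 - 3*(-5/2)))*(-41) = (42*(-9 + 15/2))*(-41) = (42*(-3/2))*(-41) = -63*(-41) = 2583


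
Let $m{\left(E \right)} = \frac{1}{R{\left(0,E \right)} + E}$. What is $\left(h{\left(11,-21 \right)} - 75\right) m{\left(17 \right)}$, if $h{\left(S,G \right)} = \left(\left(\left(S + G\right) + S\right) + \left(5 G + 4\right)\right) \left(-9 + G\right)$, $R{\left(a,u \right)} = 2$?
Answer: $\frac{2925}{19} \approx 153.95$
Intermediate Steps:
$m{\left(E \right)} = \frac{1}{2 + E}$
$h{\left(S,G \right)} = \left(-9 + G\right) \left(4 + 2 S + 6 G\right)$ ($h{\left(S,G \right)} = \left(\left(\left(G + S\right) + S\right) + \left(4 + 5 G\right)\right) \left(-9 + G\right) = \left(\left(G + 2 S\right) + \left(4 + 5 G\right)\right) \left(-9 + G\right) = \left(4 + 2 S + 6 G\right) \left(-9 + G\right) = \left(-9 + G\right) \left(4 + 2 S + 6 G\right)$)
$\left(h{\left(11,-21 \right)} - 75\right) m{\left(17 \right)} = \frac{\left(-36 - -1050 - 198 + 6 \left(-21\right)^{2} + 2 \left(-21\right) 11\right) - 75}{2 + 17} = \frac{\left(-36 + 1050 - 198 + 6 \cdot 441 - 462\right) - 75}{19} = \left(\left(-36 + 1050 - 198 + 2646 - 462\right) - 75\right) \frac{1}{19} = \left(3000 - 75\right) \frac{1}{19} = 2925 \cdot \frac{1}{19} = \frac{2925}{19}$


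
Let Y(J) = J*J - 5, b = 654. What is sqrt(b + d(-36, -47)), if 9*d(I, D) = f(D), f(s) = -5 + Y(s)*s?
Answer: I*sqrt(97707)/3 ≈ 104.19*I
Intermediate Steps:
Y(J) = -5 + J**2 (Y(J) = J**2 - 5 = -5 + J**2)
f(s) = -5 + s*(-5 + s**2) (f(s) = -5 + (-5 + s**2)*s = -5 + s*(-5 + s**2))
d(I, D) = -5/9 + D*(-5 + D**2)/9 (d(I, D) = (-5 + D*(-5 + D**2))/9 = -5/9 + D*(-5 + D**2)/9)
sqrt(b + d(-36, -47)) = sqrt(654 + (-5/9 + (1/9)*(-47)*(-5 + (-47)**2))) = sqrt(654 + (-5/9 + (1/9)*(-47)*(-5 + 2209))) = sqrt(654 + (-5/9 + (1/9)*(-47)*2204)) = sqrt(654 + (-5/9 - 103588/9)) = sqrt(654 - 34531/3) = sqrt(-32569/3) = I*sqrt(97707)/3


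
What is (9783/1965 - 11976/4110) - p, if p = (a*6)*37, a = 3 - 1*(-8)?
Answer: -218947589/89735 ≈ -2439.9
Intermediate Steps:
a = 11 (a = 3 + 8 = 11)
p = 2442 (p = (11*6)*37 = 66*37 = 2442)
(9783/1965 - 11976/4110) - p = (9783/1965 - 11976/4110) - 1*2442 = (9783*(1/1965) - 11976*1/4110) - 2442 = (3261/655 - 1996/685) - 2442 = 185281/89735 - 2442 = -218947589/89735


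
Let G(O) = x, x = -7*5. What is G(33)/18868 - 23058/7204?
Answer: -108827621/33981268 ≈ -3.2026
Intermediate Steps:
x = -35
G(O) = -35
G(33)/18868 - 23058/7204 = -35/18868 - 23058/7204 = -35*1/18868 - 23058*1/7204 = -35/18868 - 11529/3602 = -108827621/33981268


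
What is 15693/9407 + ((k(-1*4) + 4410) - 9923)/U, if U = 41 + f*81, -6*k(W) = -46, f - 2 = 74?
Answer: 136382551/174885537 ≈ 0.77984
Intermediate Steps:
f = 76 (f = 2 + 74 = 76)
k(W) = 23/3 (k(W) = -⅙*(-46) = 23/3)
U = 6197 (U = 41 + 76*81 = 41 + 6156 = 6197)
15693/9407 + ((k(-1*4) + 4410) - 9923)/U = 15693/9407 + ((23/3 + 4410) - 9923)/6197 = 15693*(1/9407) + (13253/3 - 9923)*(1/6197) = 15693/9407 - 16516/3*1/6197 = 15693/9407 - 16516/18591 = 136382551/174885537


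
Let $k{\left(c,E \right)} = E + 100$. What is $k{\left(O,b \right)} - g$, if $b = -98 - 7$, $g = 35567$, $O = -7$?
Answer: $-35572$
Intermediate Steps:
$b = -105$ ($b = -98 - 7 = -105$)
$k{\left(c,E \right)} = 100 + E$
$k{\left(O,b \right)} - g = \left(100 - 105\right) - 35567 = -5 - 35567 = -35572$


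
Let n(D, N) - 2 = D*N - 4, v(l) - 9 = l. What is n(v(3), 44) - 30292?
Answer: -29766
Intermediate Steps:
v(l) = 9 + l
n(D, N) = -2 + D*N (n(D, N) = 2 + (D*N - 4) = 2 + (-4 + D*N) = -2 + D*N)
n(v(3), 44) - 30292 = (-2 + (9 + 3)*44) - 30292 = (-2 + 12*44) - 30292 = (-2 + 528) - 30292 = 526 - 30292 = -29766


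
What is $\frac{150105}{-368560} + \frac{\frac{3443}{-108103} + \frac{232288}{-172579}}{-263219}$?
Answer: $- \frac{510110965402865979}{1252515997565975824} \approx -0.40727$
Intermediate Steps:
$\frac{150105}{-368560} + \frac{\frac{3443}{-108103} + \frac{232288}{-172579}}{-263219} = 150105 \left(- \frac{1}{368560}\right) + \left(3443 \left(- \frac{1}{108103}\right) + 232288 \left(- \frac{1}{172579}\right)\right) \left(- \frac{1}{263219}\right) = - \frac{30021}{73712} + \left(- \frac{3443}{108103} - \frac{232288}{172579}\right) \left(- \frac{1}{263219}\right) = - \frac{30021}{73712} - - \frac{25705219161}{4910694639903503} = - \frac{30021}{73712} + \frac{25705219161}{4910694639903503} = - \frac{510110965402865979}{1252515997565975824}$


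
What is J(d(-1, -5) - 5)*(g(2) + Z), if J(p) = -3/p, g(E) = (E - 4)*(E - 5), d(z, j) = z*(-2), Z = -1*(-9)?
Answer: 15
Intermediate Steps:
Z = 9
d(z, j) = -2*z
g(E) = (-5 + E)*(-4 + E) (g(E) = (-4 + E)*(-5 + E) = (-5 + E)*(-4 + E))
J(d(-1, -5) - 5)*(g(2) + Z) = (-3/(-2*(-1) - 5))*((20 + 2² - 9*2) + 9) = (-3/(2 - 5))*((20 + 4 - 18) + 9) = (-3/(-3))*(6 + 9) = -3*(-⅓)*15 = 1*15 = 15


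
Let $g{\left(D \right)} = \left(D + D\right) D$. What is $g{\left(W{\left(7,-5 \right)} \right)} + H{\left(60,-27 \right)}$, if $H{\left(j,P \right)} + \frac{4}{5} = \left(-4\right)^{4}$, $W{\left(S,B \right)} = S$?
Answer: $\frac{1766}{5} \approx 353.2$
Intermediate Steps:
$H{\left(j,P \right)} = \frac{1276}{5}$ ($H{\left(j,P \right)} = - \frac{4}{5} + \left(-4\right)^{4} = - \frac{4}{5} + 256 = \frac{1276}{5}$)
$g{\left(D \right)} = 2 D^{2}$ ($g{\left(D \right)} = 2 D D = 2 D^{2}$)
$g{\left(W{\left(7,-5 \right)} \right)} + H{\left(60,-27 \right)} = 2 \cdot 7^{2} + \frac{1276}{5} = 2 \cdot 49 + \frac{1276}{5} = 98 + \frac{1276}{5} = \frac{1766}{5}$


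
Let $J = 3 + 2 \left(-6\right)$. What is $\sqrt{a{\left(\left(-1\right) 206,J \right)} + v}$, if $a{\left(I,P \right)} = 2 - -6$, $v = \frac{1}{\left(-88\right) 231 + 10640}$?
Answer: $\frac{\sqrt{187712266}}{4844} \approx 2.8284$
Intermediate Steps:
$v = - \frac{1}{9688}$ ($v = \frac{1}{-20328 + 10640} = \frac{1}{-9688} = - \frac{1}{9688} \approx -0.00010322$)
$J = -9$ ($J = 3 - 12 = -9$)
$a{\left(I,P \right)} = 8$ ($a{\left(I,P \right)} = 2 + 6 = 8$)
$\sqrt{a{\left(\left(-1\right) 206,J \right)} + v} = \sqrt{8 - \frac{1}{9688}} = \sqrt{\frac{77503}{9688}} = \frac{\sqrt{187712266}}{4844}$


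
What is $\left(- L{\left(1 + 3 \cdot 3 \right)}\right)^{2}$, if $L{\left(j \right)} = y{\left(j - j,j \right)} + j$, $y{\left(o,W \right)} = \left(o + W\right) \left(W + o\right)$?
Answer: $12100$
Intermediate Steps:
$y{\left(o,W \right)} = \left(W + o\right)^{2}$ ($y{\left(o,W \right)} = \left(W + o\right) \left(W + o\right) = \left(W + o\right)^{2}$)
$L{\left(j \right)} = j + j^{2}$ ($L{\left(j \right)} = \left(j + \left(j - j\right)\right)^{2} + j = \left(j + 0\right)^{2} + j = j^{2} + j = j + j^{2}$)
$\left(- L{\left(1 + 3 \cdot 3 \right)}\right)^{2} = \left(- \left(1 + 3 \cdot 3\right) \left(1 + \left(1 + 3 \cdot 3\right)\right)\right)^{2} = \left(- \left(1 + 9\right) \left(1 + \left(1 + 9\right)\right)\right)^{2} = \left(- 10 \left(1 + 10\right)\right)^{2} = \left(- 10 \cdot 11\right)^{2} = \left(\left(-1\right) 110\right)^{2} = \left(-110\right)^{2} = 12100$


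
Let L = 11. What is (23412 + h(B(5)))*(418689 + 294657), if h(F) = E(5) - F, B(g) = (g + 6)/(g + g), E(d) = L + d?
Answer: 83557427037/5 ≈ 1.6711e+10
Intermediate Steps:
E(d) = 11 + d
B(g) = (6 + g)/(2*g) (B(g) = (6 + g)/((2*g)) = (6 + g)*(1/(2*g)) = (6 + g)/(2*g))
h(F) = 16 - F (h(F) = (11 + 5) - F = 16 - F)
(23412 + h(B(5)))*(418689 + 294657) = (23412 + (16 - (6 + 5)/(2*5)))*(418689 + 294657) = (23412 + (16 - 11/(2*5)))*713346 = (23412 + (16 - 1*11/10))*713346 = (23412 + (16 - 11/10))*713346 = (23412 + 149/10)*713346 = (234269/10)*713346 = 83557427037/5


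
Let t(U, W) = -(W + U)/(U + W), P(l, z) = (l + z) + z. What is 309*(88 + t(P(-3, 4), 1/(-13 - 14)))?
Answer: 26883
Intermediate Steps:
P(l, z) = l + 2*z
t(U, W) = -1 (t(U, W) = -(U + W)/(U + W) = -1*1 = -1)
309*(88 + t(P(-3, 4), 1/(-13 - 14))) = 309*(88 - 1) = 309*87 = 26883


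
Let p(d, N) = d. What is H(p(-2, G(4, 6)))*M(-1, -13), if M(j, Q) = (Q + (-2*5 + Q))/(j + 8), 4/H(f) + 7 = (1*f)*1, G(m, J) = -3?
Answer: 16/7 ≈ 2.2857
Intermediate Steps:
H(f) = 4/(-7 + f) (H(f) = 4/(-7 + (1*f)*1) = 4/(-7 + f*1) = 4/(-7 + f))
M(j, Q) = (-10 + 2*Q)/(8 + j) (M(j, Q) = (Q + (-10 + Q))/(8 + j) = (-10 + 2*Q)/(8 + j))
H(p(-2, G(4, 6)))*M(-1, -13) = (4/(-7 - 2))*(2*(-5 - 13)/(8 - 1)) = (4/(-9))*(2*(-18)/7) = (4*(-1/9))*(2*(1/7)*(-18)) = -4/9*(-36/7) = 16/7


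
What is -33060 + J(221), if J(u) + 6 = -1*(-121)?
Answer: -32945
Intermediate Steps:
J(u) = 115 (J(u) = -6 - 1*(-121) = -6 + 121 = 115)
-33060 + J(221) = -33060 + 115 = -32945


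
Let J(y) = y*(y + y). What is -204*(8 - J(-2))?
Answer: 0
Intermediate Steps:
J(y) = 2*y² (J(y) = y*(2*y) = 2*y²)
-204*(8 - J(-2)) = -204*(8 - 2*(-2)²) = -204*(8 - 2*4) = -204*(8 - 1*8) = -204*(8 - 8) = -204*0 = 0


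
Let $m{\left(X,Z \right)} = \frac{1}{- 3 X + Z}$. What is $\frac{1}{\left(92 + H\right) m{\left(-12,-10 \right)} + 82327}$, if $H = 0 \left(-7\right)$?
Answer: $\frac{13}{1070297} \approx 1.2146 \cdot 10^{-5}$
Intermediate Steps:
$H = 0$
$m{\left(X,Z \right)} = \frac{1}{Z - 3 X}$
$\frac{1}{\left(92 + H\right) m{\left(-12,-10 \right)} + 82327} = \frac{1}{\left(92 + 0\right) \left(- \frac{1}{\left(-1\right) \left(-10\right) + 3 \left(-12\right)}\right) + 82327} = \frac{1}{92 \left(- \frac{1}{10 - 36}\right) + 82327} = \frac{1}{92 \left(- \frac{1}{-26}\right) + 82327} = \frac{1}{92 \left(\left(-1\right) \left(- \frac{1}{26}\right)\right) + 82327} = \frac{1}{92 \cdot \frac{1}{26} + 82327} = \frac{1}{\frac{46}{13} + 82327} = \frac{1}{\frac{1070297}{13}} = \frac{13}{1070297}$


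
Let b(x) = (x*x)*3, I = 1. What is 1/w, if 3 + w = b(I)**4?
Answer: 1/78 ≈ 0.012821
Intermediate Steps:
b(x) = 3*x**2 (b(x) = x**2*3 = 3*x**2)
w = 78 (w = -3 + (3*1**2)**4 = -3 + (3*1)**4 = -3 + 3**4 = -3 + 81 = 78)
1/w = 1/78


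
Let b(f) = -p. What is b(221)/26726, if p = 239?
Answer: -239/26726 ≈ -0.0089426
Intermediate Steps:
b(f) = -239 (b(f) = -1*239 = -239)
b(221)/26726 = -239/26726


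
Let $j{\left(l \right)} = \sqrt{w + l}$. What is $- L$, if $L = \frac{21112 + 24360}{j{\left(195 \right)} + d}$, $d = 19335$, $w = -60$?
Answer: $- \frac{29306704}{12461403} + \frac{22736 \sqrt{15}}{62307015} \approx -2.3504$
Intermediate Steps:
$j{\left(l \right)} = \sqrt{-60 + l}$
$L = \frac{45472}{19335 + 3 \sqrt{15}}$ ($L = \frac{21112 + 24360}{\sqrt{-60 + 195} + 19335} = \frac{45472}{\sqrt{135} + 19335} = \frac{45472}{3 \sqrt{15} + 19335} = \frac{45472}{19335 + 3 \sqrt{15}} \approx 2.3504$)
$- L = - (\frac{29306704}{12461403} - \frac{22736 \sqrt{15}}{62307015}) = - \frac{29306704}{12461403} + \frac{22736 \sqrt{15}}{62307015}$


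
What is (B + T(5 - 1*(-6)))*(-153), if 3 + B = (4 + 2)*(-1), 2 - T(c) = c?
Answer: 2754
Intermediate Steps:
T(c) = 2 - c
B = -9 (B = -3 + (4 + 2)*(-1) = -3 + 6*(-1) = -3 - 6 = -9)
(B + T(5 - 1*(-6)))*(-153) = (-9 + (2 - (5 - 1*(-6))))*(-153) = (-9 + (2 - (5 + 6)))*(-153) = (-9 + (2 - 1*11))*(-153) = (-9 + (2 - 11))*(-153) = (-9 - 9)*(-153) = -18*(-153) = 2754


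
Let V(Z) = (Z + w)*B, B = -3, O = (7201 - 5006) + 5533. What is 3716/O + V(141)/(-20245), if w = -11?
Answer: 3912217/7822668 ≈ 0.50011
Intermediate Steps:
O = 7728 (O = 2195 + 5533 = 7728)
V(Z) = 33 - 3*Z (V(Z) = (Z - 11)*(-3) = (-11 + Z)*(-3) = 33 - 3*Z)
3716/O + V(141)/(-20245) = 3716/7728 + (33 - 3*141)/(-20245) = 3716*(1/7728) + (33 - 423)*(-1/20245) = 929/1932 - 390*(-1/20245) = 929/1932 + 78/4049 = 3912217/7822668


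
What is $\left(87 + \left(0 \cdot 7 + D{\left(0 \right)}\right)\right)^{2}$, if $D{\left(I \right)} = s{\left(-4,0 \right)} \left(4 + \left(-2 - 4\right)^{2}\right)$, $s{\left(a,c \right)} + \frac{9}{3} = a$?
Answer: $37249$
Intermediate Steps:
$s{\left(a,c \right)} = -3 + a$
$D{\left(I \right)} = -280$ ($D{\left(I \right)} = \left(-3 - 4\right) \left(4 + \left(-2 - 4\right)^{2}\right) = - 7 \left(4 + \left(-2 - 4\right)^{2}\right) = - 7 \left(4 + \left(-6\right)^{2}\right) = - 7 \left(4 + 36\right) = \left(-7\right) 40 = -280$)
$\left(87 + \left(0 \cdot 7 + D{\left(0 \right)}\right)\right)^{2} = \left(87 + \left(0 \cdot 7 - 280\right)\right)^{2} = \left(87 + \left(0 - 280\right)\right)^{2} = \left(87 - 280\right)^{2} = \left(-193\right)^{2} = 37249$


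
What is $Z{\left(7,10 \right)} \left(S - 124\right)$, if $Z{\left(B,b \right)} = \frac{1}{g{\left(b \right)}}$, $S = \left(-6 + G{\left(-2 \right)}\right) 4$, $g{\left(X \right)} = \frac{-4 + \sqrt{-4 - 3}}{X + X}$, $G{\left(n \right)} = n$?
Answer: $\frac{12480}{23} + \frac{3120 i \sqrt{7}}{23} \approx 542.61 + 358.9 i$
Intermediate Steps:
$g{\left(X \right)} = \frac{-4 + i \sqrt{7}}{2 X}$ ($g{\left(X \right)} = \frac{-4 + \sqrt{-7}}{2 X} = \left(-4 + i \sqrt{7}\right) \frac{1}{2 X} = \frac{-4 + i \sqrt{7}}{2 X}$)
$S = -32$ ($S = \left(-6 - 2\right) 4 = \left(-8\right) 4 = -32$)
$Z{\left(B,b \right)} = \frac{2 b}{-4 + i \sqrt{7}}$ ($Z{\left(B,b \right)} = \frac{1}{\frac{1}{2} \frac{1}{b} \left(-4 + i \sqrt{7}\right)} = \frac{2 b}{-4 + i \sqrt{7}}$)
$Z{\left(7,10 \right)} \left(S - 124\right) = \left(\left(- \frac{8}{23}\right) 10 - \frac{2}{23} i 10 \sqrt{7}\right) \left(-32 - 124\right) = \left(- \frac{80}{23} - \frac{20 i \sqrt{7}}{23}\right) \left(-156\right) = \frac{12480}{23} + \frac{3120 i \sqrt{7}}{23}$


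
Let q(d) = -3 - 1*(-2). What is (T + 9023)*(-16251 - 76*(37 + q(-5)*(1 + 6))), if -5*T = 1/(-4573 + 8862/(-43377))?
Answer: -55281355184983194/330619805 ≈ -1.6721e+8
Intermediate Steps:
q(d) = -1 (q(d) = -3 + 2 = -1)
T = 14459/330619805 (T = -1/(5*(-4573 + 8862/(-43377))) = -1/(5*(-4573 + 8862*(-1/43377))) = -1/(5*(-4573 - 2954/14459)) = -1/(5*(-66123961/14459)) = -⅕*(-14459/66123961) = 14459/330619805 ≈ 4.3733e-5)
(T + 9023)*(-16251 - 76*(37 + q(-5)*(1 + 6))) = (14459/330619805 + 9023)*(-16251 - 76*(37 - (1 + 6))) = 2983182514974*(-16251 - 76*(37 - 1*7))/330619805 = 2983182514974*(-16251 - 76*(37 - 7))/330619805 = 2983182514974*(-16251 - 76*30)/330619805 = 2983182514974*(-16251 - 2280)/330619805 = (2983182514974/330619805)*(-18531) = -55281355184983194/330619805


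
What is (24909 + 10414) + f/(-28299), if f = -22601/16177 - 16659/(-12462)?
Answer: 67172753071115539/1901671802142 ≈ 35323.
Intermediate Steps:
f = -4053673/67199258 (f = -22601*1/16177 - 16659*(-1/12462) = -22601/16177 + 5553/4154 = -4053673/67199258 ≈ -0.060323)
(24909 + 10414) + f/(-28299) = (24909 + 10414) - 4053673/67199258/(-28299) = 35323 - 4053673/67199258*(-1/28299) = 35323 + 4053673/1901671802142 = 67172753071115539/1901671802142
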